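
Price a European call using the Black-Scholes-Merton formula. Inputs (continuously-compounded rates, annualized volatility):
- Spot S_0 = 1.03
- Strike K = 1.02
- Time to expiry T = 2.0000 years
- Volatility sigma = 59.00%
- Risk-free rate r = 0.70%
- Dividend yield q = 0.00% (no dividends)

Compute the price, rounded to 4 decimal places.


Answer: Price = 0.3415

Derivation:
d1 = (ln(S/K) + (r - q + 0.5*sigma^2) * T) / (sigma * sqrt(T)) = 0.44566445
d2 = d1 - sigma * sqrt(T) = -0.38872156
exp(-rT) = 0.98609754; exp(-qT) = 1.00000000
C = S_0 * exp(-qT) * N(d1) - K * exp(-rT) * N(d2)
N(d1) = 0.67208017; N(d2) = 0.34874107
C = 1.0300 * 1.00000000 * 0.67208017 - 1.0200 * 0.98609754 * 0.34874107 = 0.3415


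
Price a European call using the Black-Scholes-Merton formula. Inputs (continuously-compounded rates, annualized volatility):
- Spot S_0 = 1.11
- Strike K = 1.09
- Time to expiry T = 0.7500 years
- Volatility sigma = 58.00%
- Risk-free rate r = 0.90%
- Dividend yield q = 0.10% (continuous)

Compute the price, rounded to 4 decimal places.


Answer: Price = 0.2308

Derivation:
d1 = (ln(S/K) + (r - q + 0.5*sigma^2) * T) / (sigma * sqrt(T)) = 0.29929105
d2 = d1 - sigma * sqrt(T) = -0.20300368
exp(-rT) = 0.99327273; exp(-qT) = 0.99925028
C = S_0 * exp(-qT) * N(d1) - K * exp(-rT) * N(d2)
N(d1) = 0.61764101; N(d2) = 0.41956608
C = 1.1100 * 0.99925028 * 0.61764101 - 1.0900 * 0.99327273 * 0.41956608 = 0.2308


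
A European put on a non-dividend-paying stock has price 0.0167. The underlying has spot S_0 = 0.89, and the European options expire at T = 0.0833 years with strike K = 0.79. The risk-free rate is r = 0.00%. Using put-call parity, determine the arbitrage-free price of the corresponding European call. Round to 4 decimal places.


Put-call parity: C - P = S_0 * exp(-qT) - K * exp(-rT).
S_0 * exp(-qT) = 0.8900 * 1.00000000 = 0.89000000
K * exp(-rT) = 0.7900 * 1.00000000 = 0.79000000
C = P + S*exp(-qT) - K*exp(-rT)
C = 0.0167 + 0.89000000 - 0.79000000 = 0.1167

Answer: Call price = 0.1167


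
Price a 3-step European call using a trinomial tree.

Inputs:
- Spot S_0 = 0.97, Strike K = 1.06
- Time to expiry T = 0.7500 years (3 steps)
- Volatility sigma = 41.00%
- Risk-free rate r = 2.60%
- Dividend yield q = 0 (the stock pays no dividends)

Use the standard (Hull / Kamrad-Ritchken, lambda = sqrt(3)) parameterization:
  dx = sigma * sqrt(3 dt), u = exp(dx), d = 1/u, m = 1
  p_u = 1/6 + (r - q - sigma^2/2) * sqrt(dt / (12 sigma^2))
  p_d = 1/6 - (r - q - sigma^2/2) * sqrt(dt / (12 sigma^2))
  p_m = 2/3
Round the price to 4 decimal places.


Answer: Price = V(0,0) = 0.1093

Derivation:
dt = T/N = 0.250000; dx = sigma*sqrt(3*dt) = 0.355070
u = exp(dx) = 1.426281; d = 1/u = 0.701124
p_u = 0.146231, p_m = 0.666667, p_d = 0.187103
Discount per step: exp(-r*dt) = 0.993521
Stock lattice S(k, j) with j the centered position index:
  k=0: S(0,+0) = 0.9700
  k=1: S(1,-1) = 0.6801; S(1,+0) = 0.9700; S(1,+1) = 1.3835
  k=2: S(2,-2) = 0.4768; S(2,-1) = 0.6801; S(2,+0) = 0.9700; S(2,+1) = 1.3835; S(2,+2) = 1.9732
  k=3: S(3,-3) = 0.3343; S(3,-2) = 0.4768; S(3,-1) = 0.6801; S(3,+0) = 0.9700; S(3,+1) = 1.3835; S(3,+2) = 1.9732; S(3,+3) = 2.8144
Terminal payoffs V(N, j) = max(S_T - K, 0):
  V(3,-3) = 0.000000; V(3,-2) = 0.000000; V(3,-1) = 0.000000; V(3,+0) = 0.000000; V(3,+1) = 0.323493; V(3,+2) = 0.913249; V(3,+3) = 1.754408
Backward induction: V(k, j) = exp(-r*dt) * [p_u * V(k+1, j+1) + p_m * V(k+1, j) + p_d * V(k+1, j-1)]
  V(2,-2) = exp(-r*dt) * [p_u*0.000000 + p_m*0.000000 + p_d*0.000000] = 0.000000
  V(2,-1) = exp(-r*dt) * [p_u*0.000000 + p_m*0.000000 + p_d*0.000000] = 0.000000
  V(2,+0) = exp(-r*dt) * [p_u*0.323493 + p_m*0.000000 + p_d*0.000000] = 0.046998
  V(2,+1) = exp(-r*dt) * [p_u*0.913249 + p_m*0.323493 + p_d*0.000000] = 0.346944
  V(2,+2) = exp(-r*dt) * [p_u*1.754408 + p_m*0.913249 + p_d*0.323493] = 0.919909
  V(1,-1) = exp(-r*dt) * [p_u*0.046998 + p_m*0.000000 + p_d*0.000000] = 0.006828
  V(1,+0) = exp(-r*dt) * [p_u*0.346944 + p_m*0.046998 + p_d*0.000000] = 0.081534
  V(1,+1) = exp(-r*dt) * [p_u*0.919909 + p_m*0.346944 + p_d*0.046998] = 0.372181
  V(0,+0) = exp(-r*dt) * [p_u*0.372181 + p_m*0.081534 + p_d*0.006828] = 0.109345


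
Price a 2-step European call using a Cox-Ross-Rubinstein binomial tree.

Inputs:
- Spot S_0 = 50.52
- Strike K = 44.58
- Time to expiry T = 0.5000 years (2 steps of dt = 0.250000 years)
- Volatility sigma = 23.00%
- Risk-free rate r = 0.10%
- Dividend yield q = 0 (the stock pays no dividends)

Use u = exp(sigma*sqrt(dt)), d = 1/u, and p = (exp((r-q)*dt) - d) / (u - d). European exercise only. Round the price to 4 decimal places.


Answer: Price = V(0,0) = 7.1978

Derivation:
dt = T/N = 0.250000
u = exp(sigma*sqrt(dt)) = 1.121873; d = 1/u = 0.891366
p = (exp((r-q)*dt) - d) / (u - d) = 0.472366
Discount per step: exp(-r*dt) = 0.999750
Stock lattice S(k, i) with i counting down-moves:
  k=0: S(0,0) = 50.5200
  k=1: S(1,0) = 56.6770; S(1,1) = 45.0318
  k=2: S(2,0) = 63.5845; S(2,1) = 50.5200; S(2,2) = 40.1398
Terminal payoffs V(N, i) = max(S_T - K, 0):
  V(2,0) = 19.004473; V(2,1) = 5.940000; V(2,2) = 0.000000
Backward induction: V(k, i) = exp(-r*dt) * [p * V(k+1, i) + (1-p) * V(k+1, i+1)].
  V(1,0) = exp(-r*dt) * [p*19.004473 + (1-p)*5.940000] = 12.108190
  V(1,1) = exp(-r*dt) * [p*5.940000 + (1-p)*0.000000] = 2.805155
  V(0,0) = exp(-r*dt) * [p*12.108190 + (1-p)*2.805155] = 7.197796


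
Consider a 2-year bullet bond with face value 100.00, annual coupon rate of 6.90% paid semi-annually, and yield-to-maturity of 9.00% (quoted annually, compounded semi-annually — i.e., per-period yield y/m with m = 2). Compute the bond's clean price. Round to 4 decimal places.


Coupon per period c = face * coupon_rate / m = 3.450000
Periods per year m = 2; per-period yield y/m = 0.045000
Number of cashflows N = 4
Cashflows (t years, CF_t, discount factor 1/(1+y/m)^(m*t), PV):
  t = 0.5000: CF_t = 3.450000, DF = 0.956938, PV = 3.301435
  t = 1.0000: CF_t = 3.450000, DF = 0.915730, PV = 3.159268
  t = 1.5000: CF_t = 3.450000, DF = 0.876297, PV = 3.023223
  t = 2.0000: CF_t = 103.450000, DF = 0.838561, PV = 86.749171
Price P = sum_t PV_t = 96.233098

Answer: Price = 96.2331


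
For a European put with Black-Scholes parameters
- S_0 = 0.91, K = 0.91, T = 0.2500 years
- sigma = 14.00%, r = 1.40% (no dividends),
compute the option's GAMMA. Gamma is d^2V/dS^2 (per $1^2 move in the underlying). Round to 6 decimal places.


Answer: Gamma = 6.240246

Derivation:
d1 = 0.0850000000; d2 = 0.0150000000
phi(d1) = 0.3975037014; exp(-qT) = 1.0000000000; exp(-rT) = 0.9965061179
Gamma = exp(-qT) * phi(d1) / (S * sigma * sqrt(T)) = 1.0000000000 * 0.3975037014 / (0.9100 * 0.1400 * 0.5000000000) = 6.240246


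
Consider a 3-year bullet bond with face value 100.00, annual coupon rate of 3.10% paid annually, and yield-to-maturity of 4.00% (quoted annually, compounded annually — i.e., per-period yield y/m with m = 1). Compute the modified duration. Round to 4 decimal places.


Answer: Modified duration = 2.7976

Derivation:
Coupon per period c = face * coupon_rate / m = 3.100000
Periods per year m = 1; per-period yield y/m = 0.040000
Number of cashflows N = 3
Cashflows (t years, CF_t, discount factor 1/(1+y/m)^(m*t), PV):
  t = 1.0000: CF_t = 3.100000, DF = 0.961538, PV = 2.980769
  t = 2.0000: CF_t = 3.100000, DF = 0.924556, PV = 2.866124
  t = 3.0000: CF_t = 103.100000, DF = 0.888996, PV = 91.655525
Price P = sum_t PV_t = 97.502418
First compute Macaulay numerator sum_t t * PV_t:
  t * PV_t at t = 1.0000: 2.980769
  t * PV_t at t = 2.0000: 5.732249
  t * PV_t at t = 3.0000: 274.966574
Macaulay duration D = 283.679591 / 97.502418 = 2.909462
Modified duration = D / (1 + y/m) = 2.909462 / (1 + 0.040000) = 2.797560


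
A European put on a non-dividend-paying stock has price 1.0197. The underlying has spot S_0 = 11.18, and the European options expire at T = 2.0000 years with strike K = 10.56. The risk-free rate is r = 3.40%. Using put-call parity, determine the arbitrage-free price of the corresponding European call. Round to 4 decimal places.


Put-call parity: C - P = S_0 * exp(-qT) - K * exp(-rT).
S_0 * exp(-qT) = 11.1800 * 1.00000000 = 11.18000000
K * exp(-rT) = 10.5600 * 0.93426047 = 9.86579060
C = P + S*exp(-qT) - K*exp(-rT)
C = 1.0197 + 11.18000000 - 9.86579060 = 2.3339

Answer: Call price = 2.3339


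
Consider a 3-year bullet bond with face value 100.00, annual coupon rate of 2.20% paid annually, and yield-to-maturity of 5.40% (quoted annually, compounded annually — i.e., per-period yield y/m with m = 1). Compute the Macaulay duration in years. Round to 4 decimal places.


Answer: Macaulay duration = 2.9326 years

Derivation:
Coupon per period c = face * coupon_rate / m = 2.200000
Periods per year m = 1; per-period yield y/m = 0.054000
Number of cashflows N = 3
Cashflows (t years, CF_t, discount factor 1/(1+y/m)^(m*t), PV):
  t = 1.0000: CF_t = 2.200000, DF = 0.948767, PV = 2.087287
  t = 2.0000: CF_t = 2.200000, DF = 0.900158, PV = 1.980348
  t = 3.0000: CF_t = 102.200000, DF = 0.854040, PV = 87.282879
Price P = sum_t PV_t = 91.350513
Macaulay numerator sum_t t * PV_t:
  t * PV_t at t = 1.0000: 2.087287
  t * PV_t at t = 2.0000: 3.960695
  t * PV_t at t = 3.0000: 261.848637
Macaulay duration D = (sum_t t * PV_t) / P = 267.896619 / 91.350513 = 2.932623


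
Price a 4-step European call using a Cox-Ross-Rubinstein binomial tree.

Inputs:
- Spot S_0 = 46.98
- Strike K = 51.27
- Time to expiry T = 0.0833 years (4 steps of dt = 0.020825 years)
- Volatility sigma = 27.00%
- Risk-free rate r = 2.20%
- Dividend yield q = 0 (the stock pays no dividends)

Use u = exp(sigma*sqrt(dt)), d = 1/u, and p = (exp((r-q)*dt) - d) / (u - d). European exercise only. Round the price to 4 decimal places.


dt = T/N = 0.020825
u = exp(sigma*sqrt(dt)) = 1.039732; d = 1/u = 0.961786
p = (exp((r-q)*dt) - d) / (u - d) = 0.496139
Discount per step: exp(-r*dt) = 0.999542
Stock lattice S(k, i) with i counting down-moves:
  k=0: S(0,0) = 46.9800
  k=1: S(1,0) = 48.8466; S(1,1) = 45.1847
  k=2: S(2,0) = 50.7874; S(2,1) = 46.9800; S(2,2) = 43.4580
  k=3: S(3,0) = 52.8053; S(3,1) = 48.8466; S(3,2) = 45.1847; S(3,3) = 41.7973
  k=4: S(4,0) = 54.9034; S(4,1) = 50.7874; S(4,2) = 46.9800; S(4,3) = 43.4580; S(4,4) = 40.2001
Terminal payoffs V(N, i) = max(S_T - K, 0):
  V(4,0) = 3.633405; V(4,1) = 0.000000; V(4,2) = 0.000000; V(4,3) = 0.000000; V(4,4) = 0.000000
Backward induction: V(k, i) = exp(-r*dt) * [p * V(k+1, i) + (1-p) * V(k+1, i+1)].
  V(3,0) = exp(-r*dt) * [p*3.633405 + (1-p)*0.000000] = 1.801850
  V(3,1) = exp(-r*dt) * [p*0.000000 + (1-p)*0.000000] = 0.000000
  V(3,2) = exp(-r*dt) * [p*0.000000 + (1-p)*0.000000] = 0.000000
  V(3,3) = exp(-r*dt) * [p*0.000000 + (1-p)*0.000000] = 0.000000
  V(2,0) = exp(-r*dt) * [p*1.801850 + (1-p)*0.000000] = 0.893560
  V(2,1) = exp(-r*dt) * [p*0.000000 + (1-p)*0.000000] = 0.000000
  V(2,2) = exp(-r*dt) * [p*0.000000 + (1-p)*0.000000] = 0.000000
  V(1,0) = exp(-r*dt) * [p*0.893560 + (1-p)*0.000000] = 0.443127
  V(1,1) = exp(-r*dt) * [p*0.000000 + (1-p)*0.000000] = 0.000000
  V(0,0) = exp(-r*dt) * [p*0.443127 + (1-p)*0.000000] = 0.219752

Answer: Price = V(0,0) = 0.2198


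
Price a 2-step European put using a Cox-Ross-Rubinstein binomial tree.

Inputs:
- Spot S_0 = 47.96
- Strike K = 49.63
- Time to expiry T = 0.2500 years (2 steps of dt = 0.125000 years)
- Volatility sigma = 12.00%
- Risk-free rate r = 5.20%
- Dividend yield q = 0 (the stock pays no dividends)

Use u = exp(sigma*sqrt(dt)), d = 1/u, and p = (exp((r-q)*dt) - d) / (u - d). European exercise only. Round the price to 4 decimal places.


Answer: Price = V(0,0) = 1.8446

Derivation:
dt = T/N = 0.125000
u = exp(sigma*sqrt(dt)) = 1.043339; d = 1/u = 0.958461
p = (exp((r-q)*dt) - d) / (u - d) = 0.566225
Discount per step: exp(-r*dt) = 0.993521
Stock lattice S(k, i) with i counting down-moves:
  k=0: S(0,0) = 47.9600
  k=1: S(1,0) = 50.0386; S(1,1) = 45.9678
  k=2: S(2,0) = 52.2072; S(2,1) = 47.9600; S(2,2) = 44.0583
Terminal payoffs V(N, i) = max(K - S_T, 0):
  V(2,0) = 0.000000; V(2,1) = 1.670000; V(2,2) = 5.571667
Backward induction: V(k, i) = exp(-r*dt) * [p * V(k+1, i) + (1-p) * V(k+1, i+1)].
  V(1,0) = exp(-r*dt) * [p*0.000000 + (1-p)*1.670000] = 0.719711
  V(1,1) = exp(-r*dt) * [p*1.670000 + (1-p)*5.571667] = 3.340662
  V(0,0) = exp(-r*dt) * [p*0.719711 + (1-p)*3.340662] = 1.844586


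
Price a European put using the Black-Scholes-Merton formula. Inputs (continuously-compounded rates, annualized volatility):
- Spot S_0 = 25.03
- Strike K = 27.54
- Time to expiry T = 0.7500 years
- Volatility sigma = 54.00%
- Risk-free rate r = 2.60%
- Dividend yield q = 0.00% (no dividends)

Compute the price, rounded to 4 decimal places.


Answer: Price = 5.8618

Derivation:
d1 = (ln(S/K) + (r - q + 0.5*sigma^2) * T) / (sigma * sqrt(T)) = 0.07117577
d2 = d1 - sigma * sqrt(T) = -0.39647795
exp(-rT) = 0.98068890; exp(-qT) = 1.00000000
P = K * exp(-rT) * N(-d2) - S_0 * exp(-qT) * N(-d1)
N(-d1) = 0.47162893; N(-d2) = 0.65412376
P = 27.5400 * 0.98068890 * 0.65412376 - 25.0300 * 1.00000000 * 0.47162893 = 5.8618


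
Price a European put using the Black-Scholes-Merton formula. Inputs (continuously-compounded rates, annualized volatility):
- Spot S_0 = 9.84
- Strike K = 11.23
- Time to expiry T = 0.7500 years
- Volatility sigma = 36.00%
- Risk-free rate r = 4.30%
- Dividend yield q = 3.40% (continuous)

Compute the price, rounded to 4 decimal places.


d1 = (ln(S/K) + (r - q + 0.5*sigma^2) * T) / (sigma * sqrt(T)) = -0.24628177
d2 = d1 - sigma * sqrt(T) = -0.55805092
exp(-rT) = 0.96826449; exp(-qT) = 0.97482238
P = K * exp(-rT) * N(-d2) - S_0 * exp(-qT) * N(-d1)
N(-d1) = 0.59726794; N(-d2) = 0.71159519
P = 11.2300 * 0.96826449 * 0.71159519 - 9.8400 * 0.97482238 * 0.59726794 = 2.0085

Answer: Price = 2.0085


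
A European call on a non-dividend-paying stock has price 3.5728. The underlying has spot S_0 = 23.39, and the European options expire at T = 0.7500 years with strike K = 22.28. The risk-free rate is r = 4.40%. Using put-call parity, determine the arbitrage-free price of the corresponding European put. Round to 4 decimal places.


Answer: Put price = 1.7396

Derivation:
Put-call parity: C - P = S_0 * exp(-qT) - K * exp(-rT).
S_0 * exp(-qT) = 23.3900 * 1.00000000 = 23.39000000
K * exp(-rT) = 22.2800 * 0.96753856 = 21.55675911
P = C - S*exp(-qT) + K*exp(-rT)
P = 3.5728 - 23.39000000 + 21.55675911 = 1.7396


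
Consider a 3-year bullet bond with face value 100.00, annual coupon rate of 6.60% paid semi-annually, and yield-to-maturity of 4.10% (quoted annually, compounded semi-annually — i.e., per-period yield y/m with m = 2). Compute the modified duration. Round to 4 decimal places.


Answer: Modified duration = 2.7235

Derivation:
Coupon per period c = face * coupon_rate / m = 3.300000
Periods per year m = 2; per-period yield y/m = 0.020500
Number of cashflows N = 6
Cashflows (t years, CF_t, discount factor 1/(1+y/m)^(m*t), PV):
  t = 0.5000: CF_t = 3.300000, DF = 0.979912, PV = 3.233709
  t = 1.0000: CF_t = 3.300000, DF = 0.960227, PV = 3.168750
  t = 1.5000: CF_t = 3.300000, DF = 0.940938, PV = 3.105095
  t = 2.0000: CF_t = 3.300000, DF = 0.922036, PV = 3.042719
  t = 2.5000: CF_t = 3.300000, DF = 0.903514, PV = 2.981597
  t = 3.0000: CF_t = 103.300000, DF = 0.885364, PV = 91.458119
Price P = sum_t PV_t = 106.989989
First compute Macaulay numerator sum_t t * PV_t:
  t * PV_t at t = 0.5000: 1.616854
  t * PV_t at t = 1.0000: 3.168750
  t * PV_t at t = 1.5000: 4.657643
  t * PV_t at t = 2.0000: 6.085439
  t * PV_t at t = 2.5000: 7.453992
  t * PV_t at t = 3.0000: 274.374358
Macaulay duration D = 297.357036 / 106.989989 = 2.779298
Modified duration = D / (1 + y/m) = 2.779298 / (1 + 0.020500) = 2.723467


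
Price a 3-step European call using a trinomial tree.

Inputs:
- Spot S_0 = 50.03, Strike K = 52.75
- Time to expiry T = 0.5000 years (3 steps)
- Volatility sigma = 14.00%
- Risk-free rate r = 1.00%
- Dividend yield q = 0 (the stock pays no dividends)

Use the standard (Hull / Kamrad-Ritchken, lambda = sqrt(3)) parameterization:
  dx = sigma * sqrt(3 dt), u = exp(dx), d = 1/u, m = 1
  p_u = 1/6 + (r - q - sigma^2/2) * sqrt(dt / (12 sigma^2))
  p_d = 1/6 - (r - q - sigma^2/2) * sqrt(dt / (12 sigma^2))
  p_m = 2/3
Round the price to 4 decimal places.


dt = T/N = 0.166667; dx = sigma*sqrt(3*dt) = 0.098995
u = exp(dx) = 1.104061; d = 1/u = 0.905747
p_u = 0.166835, p_m = 0.666667, p_d = 0.166498
Discount per step: exp(-r*dt) = 0.998335
Stock lattice S(k, j) with j the centered position index:
  k=0: S(0,+0) = 50.0300
  k=1: S(1,-1) = 45.3145; S(1,+0) = 50.0300; S(1,+1) = 55.2362
  k=2: S(2,-2) = 41.0435; S(2,-1) = 45.3145; S(2,+0) = 50.0300; S(2,+1) = 55.2362; S(2,+2) = 60.9841
  k=3: S(3,-3) = 37.1751; S(3,-2) = 41.0435; S(3,-1) = 45.3145; S(3,+0) = 50.0300; S(3,+1) = 55.2362; S(3,+2) = 60.9841; S(3,+3) = 67.3301
Terminal payoffs V(N, j) = max(S_T - K, 0):
  V(3,-3) = 0.000000; V(3,-2) = 0.000000; V(3,-1) = 0.000000; V(3,+0) = 0.000000; V(3,+1) = 2.486158; V(3,+2) = 8.234073; V(3,+3) = 14.580119
Backward induction: V(k, j) = exp(-r*dt) * [p_u * V(k+1, j+1) + p_m * V(k+1, j) + p_d * V(k+1, j-1)]
  V(2,-2) = exp(-r*dt) * [p_u*0.000000 + p_m*0.000000 + p_d*0.000000] = 0.000000
  V(2,-1) = exp(-r*dt) * [p_u*0.000000 + p_m*0.000000 + p_d*0.000000] = 0.000000
  V(2,+0) = exp(-r*dt) * [p_u*2.486158 + p_m*0.000000 + p_d*0.000000] = 0.414088
  V(2,+1) = exp(-r*dt) * [p_u*8.234073 + p_m*2.486158 + p_d*0.000000] = 3.026123
  V(2,+2) = exp(-r*dt) * [p_u*14.580119 + p_m*8.234073 + p_d*2.486158] = 8.321916
  V(1,-1) = exp(-r*dt) * [p_u*0.414088 + p_m*0.000000 + p_d*0.000000] = 0.068969
  V(1,+0) = exp(-r*dt) * [p_u*3.026123 + p_m*0.414088 + p_d*0.000000] = 0.779621
  V(1,+1) = exp(-r*dt) * [p_u*8.321916 + p_m*3.026123 + p_d*0.414088] = 3.468961
  V(0,+0) = exp(-r*dt) * [p_u*3.468961 + p_m*0.779621 + p_d*0.068969] = 1.108126

Answer: Price = V(0,0) = 1.1081


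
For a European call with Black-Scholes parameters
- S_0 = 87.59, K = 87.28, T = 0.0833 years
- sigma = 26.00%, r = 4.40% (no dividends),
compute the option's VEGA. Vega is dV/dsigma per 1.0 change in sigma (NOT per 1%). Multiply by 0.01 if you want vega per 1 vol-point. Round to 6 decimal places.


Answer: Vega = 9.995640

Derivation:
d1 = 0.1336109389; d2 = 0.0585704165
phi(d1) = 0.3953971901; exp(-qT) = 1.0000000000; exp(-rT) = 0.9963415086
Vega = S * exp(-qT) * phi(d1) * sqrt(T) = 87.5900 * 1.0000000000 * 0.3953971901 * 0.2886173938 = 9.995640


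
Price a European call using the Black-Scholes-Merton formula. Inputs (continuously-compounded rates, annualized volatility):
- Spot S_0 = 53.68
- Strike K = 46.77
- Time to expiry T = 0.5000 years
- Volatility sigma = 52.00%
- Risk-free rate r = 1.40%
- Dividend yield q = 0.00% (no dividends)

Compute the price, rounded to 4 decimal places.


d1 = (ln(S/K) + (r - q + 0.5*sigma^2) * T) / (sigma * sqrt(T)) = 0.57764782
d2 = d1 - sigma * sqrt(T) = 0.20995230
exp(-rT) = 0.99302444; exp(-qT) = 1.00000000
C = S_0 * exp(-qT) * N(d1) - K * exp(-rT) * N(d2)
N(d1) = 0.71824904; N(d2) = 0.58314755
C = 53.6800 * 1.00000000 * 0.71824904 - 46.7700 * 0.99302444 * 0.58314755 = 11.4720

Answer: Price = 11.4720


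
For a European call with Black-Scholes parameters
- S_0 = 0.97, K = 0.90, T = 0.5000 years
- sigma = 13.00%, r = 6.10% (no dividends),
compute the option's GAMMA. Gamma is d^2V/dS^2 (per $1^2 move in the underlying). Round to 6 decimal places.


Answer: Gamma = 2.197225

Derivation:
d1 = 1.1925770139; d2 = 1.1006531324
phi(d1) = 0.1959181125; exp(-qT) = 1.0000000000; exp(-rT) = 0.9699604321
Gamma = exp(-qT) * phi(d1) / (S * sigma * sqrt(T)) = 1.0000000000 * 0.1959181125 / (0.9700 * 0.1300 * 0.7071067812) = 2.197225


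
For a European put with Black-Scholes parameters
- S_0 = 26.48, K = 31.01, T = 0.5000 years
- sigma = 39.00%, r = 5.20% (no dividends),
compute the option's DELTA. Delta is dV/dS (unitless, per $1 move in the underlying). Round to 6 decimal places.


Answer: Delta = -0.633253

Derivation:
d1 = -0.3404809880; d2 = -0.6162526327
phi(d1) = 0.3764755460; exp(-qT) = 1.0000000000; exp(-rT) = 0.9743350896
N(-d1) = 0.6332528311
Delta = -exp(-qT) * N(-d1) = -1.0000000000 * 0.6332528311 = -0.633253


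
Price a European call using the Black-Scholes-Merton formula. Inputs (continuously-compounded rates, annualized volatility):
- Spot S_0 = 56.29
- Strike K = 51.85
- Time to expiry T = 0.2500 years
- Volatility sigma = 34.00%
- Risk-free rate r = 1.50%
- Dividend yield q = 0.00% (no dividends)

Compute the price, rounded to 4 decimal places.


d1 = (ln(S/K) + (r - q + 0.5*sigma^2) * T) / (sigma * sqrt(T)) = 0.59036450
d2 = d1 - sigma * sqrt(T) = 0.42036450
exp(-rT) = 0.99625702; exp(-qT) = 1.00000000
C = S_0 * exp(-qT) * N(d1) - K * exp(-rT) * N(d2)
N(d1) = 0.72252685; N(d2) = 0.66289040
C = 56.2900 * 1.00000000 * 0.72252685 - 51.8500 * 0.99625702 * 0.66289040 = 6.4288

Answer: Price = 6.4288


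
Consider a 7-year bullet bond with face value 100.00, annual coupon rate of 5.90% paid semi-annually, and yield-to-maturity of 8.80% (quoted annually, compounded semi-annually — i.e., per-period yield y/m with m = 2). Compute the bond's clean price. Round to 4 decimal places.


Answer: Price = 85.0801

Derivation:
Coupon per period c = face * coupon_rate / m = 2.950000
Periods per year m = 2; per-period yield y/m = 0.044000
Number of cashflows N = 14
Cashflows (t years, CF_t, discount factor 1/(1+y/m)^(m*t), PV):
  t = 0.5000: CF_t = 2.950000, DF = 0.957854, PV = 2.825670
  t = 1.0000: CF_t = 2.950000, DF = 0.917485, PV = 2.706581
  t = 1.5000: CF_t = 2.950000, DF = 0.878817, PV = 2.592510
  t = 2.0000: CF_t = 2.950000, DF = 0.841779, PV = 2.483248
  t = 2.5000: CF_t = 2.950000, DF = 0.806302, PV = 2.378590
  t = 3.0000: CF_t = 2.950000, DF = 0.772320, PV = 2.278343
  t = 3.5000: CF_t = 2.950000, DF = 0.739770, PV = 2.182320
  t = 4.0000: CF_t = 2.950000, DF = 0.708592, PV = 2.090345
  t = 4.5000: CF_t = 2.950000, DF = 0.678728, PV = 2.002246
  t = 5.0000: CF_t = 2.950000, DF = 0.650122, PV = 1.917861
  t = 5.5000: CF_t = 2.950000, DF = 0.622722, PV = 1.837031
  t = 6.0000: CF_t = 2.950000, DF = 0.596477, PV = 1.759608
  t = 6.5000: CF_t = 2.950000, DF = 0.571339, PV = 1.685449
  t = 7.0000: CF_t = 102.950000, DF = 0.547259, PV = 56.340328
Price P = sum_t PV_t = 85.080131


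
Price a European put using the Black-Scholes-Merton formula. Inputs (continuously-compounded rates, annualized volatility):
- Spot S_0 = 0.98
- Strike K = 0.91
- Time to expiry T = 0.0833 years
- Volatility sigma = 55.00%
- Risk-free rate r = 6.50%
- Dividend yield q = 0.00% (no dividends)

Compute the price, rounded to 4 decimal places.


d1 = (ln(S/K) + (r - q + 0.5*sigma^2) * T) / (sigma * sqrt(T)) = 0.58033167
d2 = d1 - sigma * sqrt(T) = 0.42159210
exp(-rT) = 0.99460013; exp(-qT) = 1.00000000
P = K * exp(-rT) * N(-d2) - S_0 * exp(-qT) * N(-d1)
N(-d1) = 0.28084549; N(-d2) = 0.33666139
P = 0.9100 * 0.99460013 * 0.33666139 - 0.9800 * 1.00000000 * 0.28084549 = 0.0295

Answer: Price = 0.0295


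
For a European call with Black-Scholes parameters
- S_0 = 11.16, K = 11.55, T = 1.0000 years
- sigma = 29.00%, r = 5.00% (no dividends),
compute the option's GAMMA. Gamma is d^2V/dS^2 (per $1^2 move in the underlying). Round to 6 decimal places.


d1 = 0.1989673103; d2 = -0.0910326897
phi(d1) = 0.3911232589; exp(-qT) = 1.0000000000; exp(-rT) = 0.9512294245
Gamma = exp(-qT) * phi(d1) / (S * sigma * sqrt(T)) = 1.0000000000 * 0.3911232589 / (11.1600 * 0.2900 * 1.0000000000) = 0.120851

Answer: Gamma = 0.120851


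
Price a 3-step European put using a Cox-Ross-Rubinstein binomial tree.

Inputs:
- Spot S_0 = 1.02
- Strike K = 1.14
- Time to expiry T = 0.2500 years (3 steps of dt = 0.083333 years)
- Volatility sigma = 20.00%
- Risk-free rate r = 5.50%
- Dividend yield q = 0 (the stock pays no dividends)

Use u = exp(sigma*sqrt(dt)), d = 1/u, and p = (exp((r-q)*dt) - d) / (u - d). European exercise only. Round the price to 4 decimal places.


dt = T/N = 0.083333
u = exp(sigma*sqrt(dt)) = 1.059434; d = 1/u = 0.943900
p = (exp((r-q)*dt) - d) / (u - d) = 0.525332
Discount per step: exp(-r*dt) = 0.995427
Stock lattice S(k, i) with i counting down-moves:
  k=0: S(0,0) = 1.0200
  k=1: S(1,0) = 1.0806; S(1,1) = 0.9628
  k=2: S(2,0) = 1.1448; S(2,1) = 1.0200; S(2,2) = 0.9088
  k=3: S(3,0) = 1.2129; S(3,1) = 1.0806; S(3,2) = 0.9628; S(3,3) = 0.8578
Terminal payoffs V(N, i) = max(K - S_T, 0):
  V(3,0) = 0.000000; V(3,1) = 0.059377; V(3,2) = 0.177222; V(3,3) = 0.282216
Backward induction: V(k, i) = exp(-r*dt) * [p * V(k+1, i) + (1-p) * V(k+1, i+1)].
  V(2,0) = exp(-r*dt) * [p*0.000000 + (1-p)*0.059377] = 0.028056
  V(2,1) = exp(-r*dt) * [p*0.059377 + (1-p)*0.177222] = 0.114787
  V(2,2) = exp(-r*dt) * [p*0.177222 + (1-p)*0.282216] = 0.226021
  V(1,0) = exp(-r*dt) * [p*0.028056 + (1-p)*0.114787] = 0.068908
  V(1,1) = exp(-r*dt) * [p*0.114787 + (1-p)*0.226021] = 0.166820
  V(0,0) = exp(-r*dt) * [p*0.068908 + (1-p)*0.166820] = 0.114856

Answer: Price = V(0,0) = 0.1149


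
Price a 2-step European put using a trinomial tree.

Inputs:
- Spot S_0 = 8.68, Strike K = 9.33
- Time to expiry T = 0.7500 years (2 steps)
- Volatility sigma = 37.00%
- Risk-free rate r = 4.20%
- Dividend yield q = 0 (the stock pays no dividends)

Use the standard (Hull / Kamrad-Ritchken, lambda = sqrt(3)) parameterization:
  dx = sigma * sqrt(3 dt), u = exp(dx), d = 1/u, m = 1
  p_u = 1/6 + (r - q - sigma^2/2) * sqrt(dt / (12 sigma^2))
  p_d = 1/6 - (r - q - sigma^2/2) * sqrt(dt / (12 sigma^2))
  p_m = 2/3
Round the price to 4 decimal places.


Answer: Price = V(0,0) = 1.2853

Derivation:
dt = T/N = 0.375000; dx = sigma*sqrt(3*dt) = 0.392444
u = exp(dx) = 1.480595; d = 1/u = 0.675404
p_u = 0.154030, p_m = 0.666667, p_d = 0.179304
Discount per step: exp(-r*dt) = 0.984373
Stock lattice S(k, j) with j the centered position index:
  k=0: S(0,+0) = 8.6800
  k=1: S(1,-1) = 5.8625; S(1,+0) = 8.6800; S(1,+1) = 12.8516
  k=2: S(2,-2) = 3.9596; S(2,-1) = 5.8625; S(2,+0) = 8.6800; S(2,+1) = 12.8516; S(2,+2) = 19.0280
Terminal payoffs V(N, j) = max(K - S_T, 0):
  V(2,-2) = 5.370440; V(2,-1) = 3.467493; V(2,+0) = 0.650000; V(2,+1) = 0.000000; V(2,+2) = 0.000000
Backward induction: V(k, j) = exp(-r*dt) * [p_u * V(k+1, j+1) + p_m * V(k+1, j) + p_d * V(k+1, j-1)]
  V(1,-1) = exp(-r*dt) * [p_u*0.650000 + p_m*3.467493 + p_d*5.370440] = 3.321986
  V(1,+0) = exp(-r*dt) * [p_u*0.000000 + p_m*0.650000 + p_d*3.467493] = 1.038581
  V(1,+1) = exp(-r*dt) * [p_u*0.000000 + p_m*0.000000 + p_d*0.650000] = 0.114726
  V(0,+0) = exp(-r*dt) * [p_u*0.114726 + p_m*1.038581 + p_d*3.321986] = 1.285300


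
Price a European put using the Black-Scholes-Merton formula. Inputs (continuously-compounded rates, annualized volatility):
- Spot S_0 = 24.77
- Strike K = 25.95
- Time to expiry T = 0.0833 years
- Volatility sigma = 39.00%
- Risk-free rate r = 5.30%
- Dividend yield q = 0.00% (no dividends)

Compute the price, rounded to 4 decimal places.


d1 = (ln(S/K) + (r - q + 0.5*sigma^2) * T) / (sigma * sqrt(T)) = -0.31794822
d2 = d1 - sigma * sqrt(T) = -0.43050901
exp(-rT) = 0.99559483; exp(-qT) = 1.00000000
P = K * exp(-rT) * N(-d2) - S_0 * exp(-qT) * N(-d1)
N(-d1) = 0.62473789; N(-d2) = 0.66658729
P = 25.9500 * 0.99559483 * 0.66658729 - 24.7700 * 1.00000000 * 0.62473789 = 1.7470

Answer: Price = 1.7470


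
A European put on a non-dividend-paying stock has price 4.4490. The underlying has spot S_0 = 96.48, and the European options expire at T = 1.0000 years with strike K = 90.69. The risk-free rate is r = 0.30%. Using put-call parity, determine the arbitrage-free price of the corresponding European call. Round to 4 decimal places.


Answer: Call price = 10.5107

Derivation:
Put-call parity: C - P = S_0 * exp(-qT) - K * exp(-rT).
S_0 * exp(-qT) = 96.4800 * 1.00000000 = 96.48000000
K * exp(-rT) = 90.6900 * 0.99700450 = 90.41833770
C = P + S*exp(-qT) - K*exp(-rT)
C = 4.4490 + 96.48000000 - 90.41833770 = 10.5107


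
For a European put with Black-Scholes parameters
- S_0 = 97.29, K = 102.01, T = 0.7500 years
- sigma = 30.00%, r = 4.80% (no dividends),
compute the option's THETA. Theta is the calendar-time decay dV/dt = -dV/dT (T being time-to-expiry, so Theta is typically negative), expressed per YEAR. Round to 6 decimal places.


d1 = 0.0861228058; d2 = -0.1736848154
phi(d1) = 0.3974655155; exp(-qT) = 1.0000000000; exp(-rT) = 0.9646402935
Theta = -S*exp(-qT)*phi(d1)*sigma/(2*sqrt(T)) + r*K*exp(-rT)*N(-d2) - q*S*exp(-qT)*N(-d1)
N(-d1) = 0.4656843973; N(-d2) = 0.5689434141; sqrt(T) = 0.8660254038
Term 1 = -97.2900 * 1.0000000000 * 0.3974655155 * 0.3000 / (2 * 0.8660254038) = -6.6977400143
Term 2 = 0.0480 * 102.0100 * 0.9646402935 * 0.5689434141 = 2.6873142690
Term 3 = 0 (no dividend yield, q = 0)
Theta = -6.6977400143 + (2.6873142690) + (0.0000000000) = -4.010426

Answer: Theta = -4.010426


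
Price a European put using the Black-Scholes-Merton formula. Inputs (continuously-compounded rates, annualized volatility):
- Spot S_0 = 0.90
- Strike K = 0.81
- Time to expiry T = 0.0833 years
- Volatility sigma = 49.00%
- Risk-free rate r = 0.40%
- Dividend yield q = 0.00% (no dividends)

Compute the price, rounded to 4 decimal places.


Answer: Price = 0.0159

Derivation:
d1 = (ln(S/K) + (r - q + 0.5*sigma^2) * T) / (sigma * sqrt(T)) = 0.81807253
d2 = d1 - sigma * sqrt(T) = 0.67665000
exp(-rT) = 0.99966686; exp(-qT) = 1.00000000
P = K * exp(-rT) * N(-d2) - S_0 * exp(-qT) * N(-d1)
N(-d1) = 0.20665789; N(-d2) = 0.24931402
P = 0.8100 * 0.99966686 * 0.24931402 - 0.9000 * 1.00000000 * 0.20665789 = 0.0159


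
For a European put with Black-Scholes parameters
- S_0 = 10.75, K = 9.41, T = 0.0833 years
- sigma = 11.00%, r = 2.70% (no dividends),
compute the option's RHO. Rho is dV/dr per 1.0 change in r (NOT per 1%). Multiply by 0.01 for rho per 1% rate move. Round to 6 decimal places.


d1 = 4.2801510959; d2 = 4.2484031826
phi(d1) = 0.0000419604; exp(-qT) = 1.0000000000; exp(-rT) = 0.9977534273
N(-d2) = 0.0000107650
Rho = -K*T*exp(-rT)*N(-d2) = -9.4100 * 0.0833 * 0.9977534273 * 0.0000107650 = -0.000008

Answer: Rho = -0.000008


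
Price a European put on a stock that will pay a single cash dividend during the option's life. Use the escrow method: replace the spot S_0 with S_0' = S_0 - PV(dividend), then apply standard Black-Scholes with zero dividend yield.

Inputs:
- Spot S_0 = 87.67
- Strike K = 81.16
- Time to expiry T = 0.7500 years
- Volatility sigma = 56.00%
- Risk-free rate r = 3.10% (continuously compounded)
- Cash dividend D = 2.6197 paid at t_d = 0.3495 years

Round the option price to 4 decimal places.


Answer: Price = 13.0172

Derivation:
PV(D) = D * exp(-r * t_d) = 2.6197 * 0.98922398 = 2.59147007
S_0' = S_0 - PV(D) = 87.6700 - 2.59147007 = 85.07852993
d1 = (ln(S_0'/K) + (r + sigma^2/2)*T) / (sigma*sqrt(T)) = 0.38765400
d2 = d1 - sigma*sqrt(T) = -0.09732023
exp(-rT) = 0.97701820
N(-d1) = 0.34913605; N(-d2) = 0.53876395
P = K * exp(-rT) * N(-d2) - S_0' * N(-d1) = 81.1600 * 0.97701820 * 0.53876395 - 85.07852993 * 0.34913605 = 13.0172


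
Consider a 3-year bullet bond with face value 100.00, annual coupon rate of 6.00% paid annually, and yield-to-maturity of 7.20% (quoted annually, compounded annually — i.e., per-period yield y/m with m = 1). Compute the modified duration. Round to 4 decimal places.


Answer: Modified duration = 2.6404

Derivation:
Coupon per period c = face * coupon_rate / m = 6.000000
Periods per year m = 1; per-period yield y/m = 0.072000
Number of cashflows N = 3
Cashflows (t years, CF_t, discount factor 1/(1+y/m)^(m*t), PV):
  t = 1.0000: CF_t = 6.000000, DF = 0.932836, PV = 5.597015
  t = 2.0000: CF_t = 6.000000, DF = 0.870183, PV = 5.221096
  t = 3.0000: CF_t = 106.000000, DF = 0.811738, PV = 86.044182
Price P = sum_t PV_t = 96.862293
First compute Macaulay numerator sum_t t * PV_t:
  t * PV_t at t = 1.0000: 5.597015
  t * PV_t at t = 2.0000: 10.442192
  t * PV_t at t = 3.0000: 258.132545
Macaulay duration D = 274.171752 / 96.862293 = 2.830531
Modified duration = D / (1 + y/m) = 2.830531 / (1 + 0.072000) = 2.640421


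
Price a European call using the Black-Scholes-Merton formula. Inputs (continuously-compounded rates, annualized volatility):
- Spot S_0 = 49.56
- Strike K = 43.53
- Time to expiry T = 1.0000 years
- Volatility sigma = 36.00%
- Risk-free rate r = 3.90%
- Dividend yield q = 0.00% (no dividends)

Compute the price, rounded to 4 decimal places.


d1 = (ln(S/K) + (r - q + 0.5*sigma^2) * T) / (sigma * sqrt(T)) = 0.64870473
d2 = d1 - sigma * sqrt(T) = 0.28870473
exp(-rT) = 0.96175071; exp(-qT) = 1.00000000
C = S_0 * exp(-qT) * N(d1) - K * exp(-rT) * N(d2)
N(d1) = 0.74173538; N(d2) = 0.61359633
C = 49.5600 * 1.00000000 * 0.74173538 - 43.5300 * 0.96175071 * 0.61359633 = 11.0722

Answer: Price = 11.0722


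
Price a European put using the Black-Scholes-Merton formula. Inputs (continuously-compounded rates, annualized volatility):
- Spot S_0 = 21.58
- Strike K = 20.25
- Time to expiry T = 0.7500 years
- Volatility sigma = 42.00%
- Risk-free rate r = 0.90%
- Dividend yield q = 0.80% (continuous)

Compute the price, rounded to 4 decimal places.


d1 = (ln(S/K) + (r - q + 0.5*sigma^2) * T) / (sigma * sqrt(T)) = 0.35881540
d2 = d1 - sigma * sqrt(T) = -0.00491527
exp(-rT) = 0.99327273; exp(-qT) = 0.99401796
P = K * exp(-rT) * N(-d2) - S_0 * exp(-qT) * N(-d1)
N(-d1) = 0.35986660; N(-d2) = 0.50196090
P = 20.2500 * 0.99327273 * 0.50196090 - 21.5800 * 0.99401796 * 0.35986660 = 2.3769

Answer: Price = 2.3769


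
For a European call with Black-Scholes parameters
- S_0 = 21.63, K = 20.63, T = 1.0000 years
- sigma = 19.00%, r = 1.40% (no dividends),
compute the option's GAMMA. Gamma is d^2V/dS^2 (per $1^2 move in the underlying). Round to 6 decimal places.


Answer: Gamma = 0.088960

Derivation:
d1 = 0.4178153310; d2 = 0.2278153310
phi(d1) = 0.3655971048; exp(-qT) = 1.0000000000; exp(-rT) = 0.9860975443
Gamma = exp(-qT) * phi(d1) / (S * sigma * sqrt(T)) = 1.0000000000 * 0.3655971048 / (21.6300 * 0.1900 * 1.0000000000) = 0.088960


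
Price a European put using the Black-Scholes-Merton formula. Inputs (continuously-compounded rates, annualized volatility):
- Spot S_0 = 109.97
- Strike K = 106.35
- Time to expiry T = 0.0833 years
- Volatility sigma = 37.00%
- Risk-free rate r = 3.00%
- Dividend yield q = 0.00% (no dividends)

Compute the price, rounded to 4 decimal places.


Answer: Price = 2.9156

Derivation:
d1 = (ln(S/K) + (r - q + 0.5*sigma^2) * T) / (sigma * sqrt(T)) = 0.39023837
d2 = d1 - sigma * sqrt(T) = 0.28344993
exp(-rT) = 0.99750412; exp(-qT) = 1.00000000
P = K * exp(-rT) * N(-d2) - S_0 * exp(-qT) * N(-d1)
N(-d1) = 0.34818015; N(-d2) = 0.38841598
P = 106.3500 * 0.99750412 * 0.38841598 - 109.9700 * 1.00000000 * 0.34818015 = 2.9156


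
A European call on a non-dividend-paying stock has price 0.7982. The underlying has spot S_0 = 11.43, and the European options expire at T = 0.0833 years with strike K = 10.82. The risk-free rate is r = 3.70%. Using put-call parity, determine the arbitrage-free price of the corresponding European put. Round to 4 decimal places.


Put-call parity: C - P = S_0 * exp(-qT) - K * exp(-rT).
S_0 * exp(-qT) = 11.4300 * 1.00000000 = 11.43000000
K * exp(-rT) = 10.8200 * 0.99692264 = 10.78670302
P = C - S*exp(-qT) + K*exp(-rT)
P = 0.7982 - 11.43000000 + 10.78670302 = 0.1549

Answer: Put price = 0.1549


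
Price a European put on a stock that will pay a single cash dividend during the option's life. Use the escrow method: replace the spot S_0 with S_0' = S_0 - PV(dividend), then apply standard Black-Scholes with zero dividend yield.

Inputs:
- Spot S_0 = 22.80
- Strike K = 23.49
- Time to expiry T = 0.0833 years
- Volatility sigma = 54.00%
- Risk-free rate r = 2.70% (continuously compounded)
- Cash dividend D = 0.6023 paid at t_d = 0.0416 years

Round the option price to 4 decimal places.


Answer: Price = 2.1217

Derivation:
PV(D) = D * exp(-r * t_d) = 0.6023 * 0.99887743 = 0.60162388
S_0' = S_0 - PV(D) = 22.8000 - 0.60162388 = 22.19837612
d1 = (ln(S_0'/K) + (r + sigma^2/2)*T) / (sigma*sqrt(T)) = -0.27051975
d2 = d1 - sigma*sqrt(T) = -0.42637314
exp(-rT) = 0.99775343
N(-d1) = 0.60661979; N(-d2) = 0.66508201
P = K * exp(-rT) * N(-d2) - S_0' * N(-d1) = 23.4900 * 0.99775343 * 0.66508201 - 22.19837612 * 0.60661979 = 2.1217


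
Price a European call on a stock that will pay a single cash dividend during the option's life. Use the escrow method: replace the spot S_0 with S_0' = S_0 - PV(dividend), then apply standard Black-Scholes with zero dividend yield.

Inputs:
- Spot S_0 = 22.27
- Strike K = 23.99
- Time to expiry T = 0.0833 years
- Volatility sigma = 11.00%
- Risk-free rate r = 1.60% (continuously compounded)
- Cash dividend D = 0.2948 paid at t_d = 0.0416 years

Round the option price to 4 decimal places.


Answer: Price = 0.0007

Derivation:
PV(D) = D * exp(-r * t_d) = 0.2948 * 0.99933462 = 0.29460385
S_0' = S_0 - PV(D) = 22.2700 - 0.29460385 = 21.97539615
d1 = (ln(S_0'/K) + (r + sigma^2/2)*T) / (sigma*sqrt(T)) = -2.70496017
d2 = d1 - sigma*sqrt(T) = -2.73670808
exp(-rT) = 0.99866809
N(d1) = 0.00341563; N(d2) = 0.00310287
C = S_0' * N(d1) - K * exp(-rT) * N(d2) = 21.97539615 * 0.00341563 - 23.9900 * 0.99866809 * 0.00310287 = 0.0007


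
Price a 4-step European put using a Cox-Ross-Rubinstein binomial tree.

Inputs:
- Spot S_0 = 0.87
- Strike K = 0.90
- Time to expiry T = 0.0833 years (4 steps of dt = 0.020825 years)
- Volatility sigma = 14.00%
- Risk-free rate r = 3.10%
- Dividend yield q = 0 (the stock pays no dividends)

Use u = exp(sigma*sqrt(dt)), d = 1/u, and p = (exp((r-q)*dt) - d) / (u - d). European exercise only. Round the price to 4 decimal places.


dt = T/N = 0.020825
u = exp(sigma*sqrt(dt)) = 1.020409; d = 1/u = 0.979999
p = (exp((r-q)*dt) - d) / (u - d) = 0.510930
Discount per step: exp(-r*dt) = 0.999355
Stock lattice S(k, i) with i counting down-moves:
  k=0: S(0,0) = 0.8700
  k=1: S(1,0) = 0.8878; S(1,1) = 0.8526
  k=2: S(2,0) = 0.9059; S(2,1) = 0.8700; S(2,2) = 0.8355
  k=3: S(3,0) = 0.9244; S(3,1) = 0.8878; S(3,2) = 0.8526; S(3,3) = 0.8188
  k=4: S(4,0) = 0.9432; S(4,1) = 0.9059; S(4,2) = 0.8700; S(4,3) = 0.8355; S(4,4) = 0.8025
Terminal payoffs V(N, i) = max(K - S_T, 0):
  V(4,0) = 0.000000; V(4,1) = 0.000000; V(4,2) = 0.030000; V(4,3) = 0.064453; V(4,4) = 0.097541
Backward induction: V(k, i) = exp(-r*dt) * [p * V(k+1, i) + (1-p) * V(k+1, i+1)].
  V(3,0) = exp(-r*dt) * [p*0.000000 + (1-p)*0.000000] = 0.000000
  V(3,1) = exp(-r*dt) * [p*0.000000 + (1-p)*0.030000] = 0.014663
  V(3,2) = exp(-r*dt) * [p*0.030000 + (1-p)*0.064453] = 0.046820
  V(3,3) = exp(-r*dt) * [p*0.064453 + (1-p)*0.097541] = 0.080583
  V(2,0) = exp(-r*dt) * [p*0.000000 + (1-p)*0.014663] = 0.007166
  V(2,1) = exp(-r*dt) * [p*0.014663 + (1-p)*0.046820] = 0.030370
  V(2,2) = exp(-r*dt) * [p*0.046820 + (1-p)*0.080583] = 0.063292
  V(1,0) = exp(-r*dt) * [p*0.007166 + (1-p)*0.030370] = 0.018503
  V(1,1) = exp(-r*dt) * [p*0.030370 + (1-p)*0.063292] = 0.046441
  V(0,0) = exp(-r*dt) * [p*0.018503 + (1-p)*0.046441] = 0.032146

Answer: Price = V(0,0) = 0.0321


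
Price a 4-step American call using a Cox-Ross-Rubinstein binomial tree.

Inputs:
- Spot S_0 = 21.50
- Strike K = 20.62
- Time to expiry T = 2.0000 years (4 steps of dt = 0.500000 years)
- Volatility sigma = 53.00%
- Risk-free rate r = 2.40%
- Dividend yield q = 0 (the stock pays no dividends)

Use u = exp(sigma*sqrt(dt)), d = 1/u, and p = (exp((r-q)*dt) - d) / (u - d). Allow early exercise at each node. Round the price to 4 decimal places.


Answer: Price = V(0,0) = 6.7552

Derivation:
dt = T/N = 0.500000
u = exp(sigma*sqrt(dt)) = 1.454652; d = 1/u = 0.687450
p = (exp((r-q)*dt) - d) / (u - d) = 0.423125
Discount per step: exp(-r*dt) = 0.988072
Stock lattice S(k, i) with i counting down-moves:
  k=0: S(0,0) = 21.5000
  k=1: S(1,0) = 31.2750; S(1,1) = 14.7802
  k=2: S(2,0) = 45.4943; S(2,1) = 21.5000; S(2,2) = 10.1606
  k=3: S(3,0) = 66.1783; S(3,1) = 31.2750; S(3,2) = 14.7802; S(3,3) = 6.9849
  k=4: S(4,0) = 96.2664; S(4,1) = 45.4943; S(4,2) = 21.5000; S(4,3) = 10.1606; S(4,4) = 4.8018
Terminal payoffs V(N, i) = max(S_T - K, 0):
  V(4,0) = 75.646396; V(4,1) = 24.874258; V(4,2) = 0.880000; V(4,3) = 0.000000; V(4,4) = 0.000000
Backward induction: V(k, i) = exp(-r*dt) * [p * V(k+1, i) + (1-p) * V(k+1, i+1)]; then take max(V_cont, immediate exercise) for American.
  V(3,0) = exp(-r*dt) * [p*75.646396 + (1-p)*24.874258] = 45.804268; exercise = 45.558307; V(3,0) = max -> 45.804268
  V(3,1) = exp(-r*dt) * [p*24.874258 + (1-p)*0.880000] = 10.900976; exercise = 10.655015; V(3,1) = max -> 10.900976
  V(3,2) = exp(-r*dt) * [p*0.880000 + (1-p)*0.000000] = 0.367909; exercise = 0.000000; V(3,2) = max -> 0.367909
  V(3,3) = exp(-r*dt) * [p*0.000000 + (1-p)*0.000000] = 0.000000; exercise = 0.000000; V(3,3) = max -> 0.000000
  V(2,0) = exp(-r*dt) * [p*45.804268 + (1-p)*10.900976] = 25.363247; exercise = 24.874258; V(2,0) = max -> 25.363247
  V(2,1) = exp(-r*dt) * [p*10.900976 + (1-p)*0.367909] = 4.767165; exercise = 0.880000; V(2,1) = max -> 4.767165
  V(2,2) = exp(-r*dt) * [p*0.367909 + (1-p)*0.000000] = 0.153815; exercise = 0.000000; V(2,2) = max -> 0.153815
  V(1,0) = exp(-r*dt) * [p*25.363247 + (1-p)*4.767165] = 13.321071; exercise = 10.655015; V(1,0) = max -> 13.321071
  V(1,1) = exp(-r*dt) * [p*4.767165 + (1-p)*0.153815] = 2.080720; exercise = 0.000000; V(1,1) = max -> 2.080720
  V(0,0) = exp(-r*dt) * [p*13.321071 + (1-p)*2.080720] = 6.755245; exercise = 0.880000; V(0,0) = max -> 6.755245
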